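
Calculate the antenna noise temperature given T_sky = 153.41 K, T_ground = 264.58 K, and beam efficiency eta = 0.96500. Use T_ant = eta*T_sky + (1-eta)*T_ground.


T_ant = 0.96500 * 153.41 + (1 - 0.96500) * 264.58 = 157.3 K

157.3 K


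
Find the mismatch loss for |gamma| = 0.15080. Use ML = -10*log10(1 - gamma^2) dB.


ML = -10 * log10(1 - 0.15080^2) = -10 * log10(0.97725936) = 0.09990 dB

0.09990 dB


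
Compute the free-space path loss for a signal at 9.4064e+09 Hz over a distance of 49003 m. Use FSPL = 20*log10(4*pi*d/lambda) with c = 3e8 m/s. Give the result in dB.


lambda = c / f = 3.0000e+08 / 9.4064e+09 = 0.03189318 m
FSPL = 20 * log10(4*pi*49003/0.03189318) = 145.7 dB

145.7 dB


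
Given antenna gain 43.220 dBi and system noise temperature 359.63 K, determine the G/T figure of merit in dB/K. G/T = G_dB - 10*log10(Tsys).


G/T = 43.220 - 10*log10(359.63) = 43.220 - 25.55856 = 17.66 dB/K

17.66 dB/K


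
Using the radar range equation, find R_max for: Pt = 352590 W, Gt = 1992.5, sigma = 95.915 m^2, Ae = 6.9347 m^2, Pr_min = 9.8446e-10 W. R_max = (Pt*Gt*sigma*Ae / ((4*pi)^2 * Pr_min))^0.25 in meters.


R^4 = 352590*1992.5*95.915*6.9347 / ((4*pi)^2 * 9.8446e-10) = 3.005832e+18
R_max = 3.005832e+18^0.25 = 41638 m

41638 m


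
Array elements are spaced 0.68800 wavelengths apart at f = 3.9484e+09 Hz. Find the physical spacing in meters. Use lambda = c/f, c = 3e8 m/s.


lambda = c / f = 3.0000e+08 / 3.9484e+09 = 0.07598014 m
d = 0.68800 * 0.07598014 = 0.05227 m

0.05227 m


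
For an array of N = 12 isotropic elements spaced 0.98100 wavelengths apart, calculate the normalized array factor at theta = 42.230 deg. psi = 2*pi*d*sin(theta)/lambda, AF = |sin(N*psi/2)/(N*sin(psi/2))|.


psi = 2*pi*0.98100*sin(42.230 deg) = 4.142745 rad
AF = |sin(12*4.142745/2) / (12*sin(4.142745/2))| = 0.02591

0.02591


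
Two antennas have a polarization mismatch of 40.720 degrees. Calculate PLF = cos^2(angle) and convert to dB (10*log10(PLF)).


PLF_linear = cos^2(40.720 deg) = 0.5744225
PLF_dB = 10 * log10(0.5744225) = -2.408 dB

-2.408 dB


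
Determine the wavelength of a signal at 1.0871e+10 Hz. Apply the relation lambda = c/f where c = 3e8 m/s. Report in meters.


lambda = c / f = 3.0000e+08 / 1.0871e+10 = 0.02760 m

0.02760 m


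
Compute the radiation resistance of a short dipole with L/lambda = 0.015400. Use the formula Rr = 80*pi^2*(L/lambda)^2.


Rr = 80 * pi^2 * (0.015400)^2 = 80 * 9.869604 * 2.371600e-04 = 0.1873 ohm

0.1873 ohm


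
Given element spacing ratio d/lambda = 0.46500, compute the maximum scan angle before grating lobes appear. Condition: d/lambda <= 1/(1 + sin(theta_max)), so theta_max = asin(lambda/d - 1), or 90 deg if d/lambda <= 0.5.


lambda/d - 1 = 1/0.46500 - 1 = 1.150538 >= 1
d/lambda <= 0.5, so the array can scan to endfire without grating lobes: theta_max = 90 deg

90 deg


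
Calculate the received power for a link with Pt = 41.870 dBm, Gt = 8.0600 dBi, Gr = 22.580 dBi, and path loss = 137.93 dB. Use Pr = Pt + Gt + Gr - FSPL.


Pr = 41.870 + 8.0600 + 22.580 - 137.93 = -65.42 dBm

-65.42 dBm


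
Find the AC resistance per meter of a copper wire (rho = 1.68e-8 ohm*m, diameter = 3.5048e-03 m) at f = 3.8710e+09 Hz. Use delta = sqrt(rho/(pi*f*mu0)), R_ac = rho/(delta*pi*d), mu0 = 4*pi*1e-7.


delta = sqrt(1.68e-8 / (pi * 3.8710e+09 * 4*pi*1e-7)) = 1.048487e-06 m
R_ac = 1.68e-8 / (1.048487e-06 * pi * 3.5048e-03) = 1.455 ohm/m

1.455 ohm/m


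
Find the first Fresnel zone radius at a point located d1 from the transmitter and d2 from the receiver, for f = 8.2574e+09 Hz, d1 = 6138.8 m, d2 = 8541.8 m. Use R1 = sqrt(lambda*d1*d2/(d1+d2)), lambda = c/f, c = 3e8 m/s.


lambda = c / f = 3.0000e+08 / 8.2574e+09 = 0.03633105 m
R1 = sqrt(0.03633105 * 6138.8 * 8541.8 / (6138.8 + 8541.8)) = 11.39 m

11.39 m


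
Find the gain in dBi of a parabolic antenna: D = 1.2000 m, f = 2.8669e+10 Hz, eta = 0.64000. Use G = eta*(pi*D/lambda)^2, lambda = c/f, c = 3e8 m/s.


lambda = c / f = 3.0000e+08 / 2.8669e+10 = 0.01046426 m
G_linear = 0.64000 * (pi * 1.2000 / 0.01046426)^2 = 83066.36
G_dBi = 10 * log10(83066.36) = 49.19 dBi

49.19 dBi


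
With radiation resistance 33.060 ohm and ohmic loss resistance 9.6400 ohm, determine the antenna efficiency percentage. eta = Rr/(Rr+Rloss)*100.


eta = 33.060 / (33.060 + 9.6400) * 100 = 77.42%

77.42%


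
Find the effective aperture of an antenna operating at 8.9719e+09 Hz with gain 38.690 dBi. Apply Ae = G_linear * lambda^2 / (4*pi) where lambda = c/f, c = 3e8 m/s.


lambda = c / f = 3.0000e+08 / 8.9719e+09 = 0.03343773 m
G_linear = 10^(38.690/10) = 7396.053
Ae = G_linear * lambda^2 / (4*pi) = 7396.053 * 0.03343773^2 / (4*pi) = 0.6581 m^2

0.6581 m^2


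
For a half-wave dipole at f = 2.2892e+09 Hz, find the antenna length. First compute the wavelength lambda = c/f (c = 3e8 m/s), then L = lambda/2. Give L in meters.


lambda = c / f = 3.0000e+08 / 2.2892e+09 = 0.1310501 m
L = lambda / 2 = 0.1310501 / 2 = 0.06553 m

0.06553 m


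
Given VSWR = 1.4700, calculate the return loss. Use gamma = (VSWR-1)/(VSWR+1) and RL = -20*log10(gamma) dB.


gamma = (1.4700 - 1) / (1.4700 + 1) = 0.1902834
RL = -20 * log10(0.1902834) = 14.41 dB

14.41 dB


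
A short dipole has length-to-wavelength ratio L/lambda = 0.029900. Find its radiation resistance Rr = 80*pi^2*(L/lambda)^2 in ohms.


Rr = 80 * pi^2 * (0.029900)^2 = 80 * 9.869604 * 8.940100e-04 = 0.7059 ohm

0.7059 ohm


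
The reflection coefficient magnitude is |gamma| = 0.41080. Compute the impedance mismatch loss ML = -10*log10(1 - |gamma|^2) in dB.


ML = -10 * log10(1 - 0.41080^2) = -10 * log10(0.83124336) = 0.8027 dB

0.8027 dB


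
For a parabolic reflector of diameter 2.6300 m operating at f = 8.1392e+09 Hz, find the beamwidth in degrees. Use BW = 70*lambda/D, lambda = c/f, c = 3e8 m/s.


lambda = c / f = 3.0000e+08 / 8.1392e+09 = 0.03685866 m
BW = 70 * 0.03685866 / 2.6300 = 0.9810 deg

0.9810 deg


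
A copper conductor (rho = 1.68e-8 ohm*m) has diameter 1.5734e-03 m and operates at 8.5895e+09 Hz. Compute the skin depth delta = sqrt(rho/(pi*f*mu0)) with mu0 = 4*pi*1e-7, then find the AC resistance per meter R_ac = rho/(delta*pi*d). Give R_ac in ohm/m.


delta = sqrt(1.68e-8 / (pi * 8.5895e+09 * 4*pi*1e-7)) = 7.038674e-07 m
R_ac = 1.68e-8 / (7.038674e-07 * pi * 1.5734e-03) = 4.829 ohm/m

4.829 ohm/m


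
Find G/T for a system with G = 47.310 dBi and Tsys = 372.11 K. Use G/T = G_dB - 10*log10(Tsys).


G/T = 47.310 - 10*log10(372.11) = 47.310 - 25.70671 = 21.60 dB/K

21.60 dB/K


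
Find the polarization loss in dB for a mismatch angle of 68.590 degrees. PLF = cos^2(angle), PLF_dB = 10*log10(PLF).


PLF_linear = cos^2(68.590 deg) = 0.1332537
PLF_dB = 10 * log10(0.1332537) = -8.753 dB

-8.753 dB


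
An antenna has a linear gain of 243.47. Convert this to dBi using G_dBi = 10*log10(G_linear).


G_dBi = 10 * log10(243.47) = 23.86 dBi

23.86 dBi


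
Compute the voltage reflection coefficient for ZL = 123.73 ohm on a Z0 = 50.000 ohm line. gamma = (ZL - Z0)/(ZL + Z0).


gamma = (123.73 - 50.000) / (123.73 + 50.000) = 0.4244

0.4244


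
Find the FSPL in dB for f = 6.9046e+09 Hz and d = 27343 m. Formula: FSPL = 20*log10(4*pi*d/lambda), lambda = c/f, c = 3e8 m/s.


lambda = c / f = 3.0000e+08 / 6.9046e+09 = 0.04344929 m
FSPL = 20 * log10(4*pi*27343/0.04344929) = 138.0 dB

138.0 dB


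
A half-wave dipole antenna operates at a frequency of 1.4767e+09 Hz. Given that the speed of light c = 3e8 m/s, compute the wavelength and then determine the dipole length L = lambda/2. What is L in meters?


lambda = c / f = 3.0000e+08 / 1.4767e+09 = 0.2031557 m
L = lambda / 2 = 0.2031557 / 2 = 0.1016 m

0.1016 m


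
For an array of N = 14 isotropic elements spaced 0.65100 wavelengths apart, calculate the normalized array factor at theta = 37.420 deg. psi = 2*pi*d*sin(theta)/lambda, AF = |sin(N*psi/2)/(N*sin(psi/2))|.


psi = 2*pi*0.65100*sin(37.420 deg) = 2.485516 rad
AF = |sin(14*2.485516/2) / (14*sin(2.485516/2))| = 0.07491

0.07491


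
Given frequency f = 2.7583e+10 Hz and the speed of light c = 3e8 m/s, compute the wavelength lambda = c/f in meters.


lambda = c / f = 3.0000e+08 / 2.7583e+10 = 0.01088 m

0.01088 m


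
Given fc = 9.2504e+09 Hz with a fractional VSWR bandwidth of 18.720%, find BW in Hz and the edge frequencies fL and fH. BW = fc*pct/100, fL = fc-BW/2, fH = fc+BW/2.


BW = 9.2504e+09 * 18.720/100 = 1.731675e+09 Hz
fL = 9.2504e+09 - 1.731675e+09/2 = 8.385e+09 Hz
fH = 9.2504e+09 + 1.731675e+09/2 = 1.012e+10 Hz

BW=1.732e+09 Hz, fL=8.385e+09 Hz, fH=1.012e+10 Hz


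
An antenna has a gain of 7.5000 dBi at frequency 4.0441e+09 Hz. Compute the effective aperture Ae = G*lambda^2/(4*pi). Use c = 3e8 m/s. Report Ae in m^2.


lambda = c / f = 3.0000e+08 / 4.0441e+09 = 0.07418214 m
G_linear = 10^(7.5000/10) = 5.623413
Ae = G_linear * lambda^2 / (4*pi) = 5.623413 * 0.07418214^2 / (4*pi) = 2.463e-03 m^2

2.463e-03 m^2


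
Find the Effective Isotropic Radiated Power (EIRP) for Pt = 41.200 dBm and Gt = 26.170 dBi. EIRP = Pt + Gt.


EIRP = Pt + Gt = 41.200 + 26.170 = 67.37 dBm

67.37 dBm


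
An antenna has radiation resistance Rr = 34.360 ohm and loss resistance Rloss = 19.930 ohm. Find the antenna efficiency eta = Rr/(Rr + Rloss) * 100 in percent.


eta = 34.360 / (34.360 + 19.930) * 100 = 63.29%

63.29%


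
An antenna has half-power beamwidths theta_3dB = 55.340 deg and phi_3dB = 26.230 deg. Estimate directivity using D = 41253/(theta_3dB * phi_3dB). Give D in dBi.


D_linear = 41253 / (55.340 * 26.230) = 28.41961
D_dBi = 10 * log10(28.41961) = 14.54 dBi

14.54 dBi


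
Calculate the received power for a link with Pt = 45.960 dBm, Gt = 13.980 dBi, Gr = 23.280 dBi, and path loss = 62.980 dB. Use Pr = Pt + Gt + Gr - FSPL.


Pr = 45.960 + 13.980 + 23.280 - 62.980 = 20.24 dBm

20.24 dBm


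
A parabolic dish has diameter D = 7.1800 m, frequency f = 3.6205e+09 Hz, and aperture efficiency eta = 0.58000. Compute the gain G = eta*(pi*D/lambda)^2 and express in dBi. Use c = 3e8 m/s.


lambda = c / f = 3.0000e+08 / 3.6205e+09 = 0.08286148 m
G_linear = 0.58000 * (pi * 7.1800 / 0.08286148)^2 = 42980.48
G_dBi = 10 * log10(42980.48) = 46.33 dBi

46.33 dBi


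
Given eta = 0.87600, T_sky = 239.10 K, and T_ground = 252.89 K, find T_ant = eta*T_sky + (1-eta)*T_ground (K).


T_ant = 0.87600 * 239.10 + (1 - 0.87600) * 252.89 = 240.8 K

240.8 K


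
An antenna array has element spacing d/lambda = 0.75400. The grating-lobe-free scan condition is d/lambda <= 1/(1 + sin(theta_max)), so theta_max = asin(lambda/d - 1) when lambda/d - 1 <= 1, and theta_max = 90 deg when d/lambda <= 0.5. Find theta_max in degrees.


lambda/d - 1 = 1/0.75400 - 1 = 0.3262599
theta_max = asin(0.3262599) = 19.04 deg

19.04 deg


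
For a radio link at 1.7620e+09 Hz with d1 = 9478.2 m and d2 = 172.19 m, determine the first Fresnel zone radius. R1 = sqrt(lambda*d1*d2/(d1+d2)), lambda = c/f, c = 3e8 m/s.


lambda = c / f = 3.0000e+08 / 1.7620e+09 = 0.1702611 m
R1 = sqrt(0.1702611 * 9478.2 * 172.19 / (9478.2 + 172.19)) = 5.366 m

5.366 m


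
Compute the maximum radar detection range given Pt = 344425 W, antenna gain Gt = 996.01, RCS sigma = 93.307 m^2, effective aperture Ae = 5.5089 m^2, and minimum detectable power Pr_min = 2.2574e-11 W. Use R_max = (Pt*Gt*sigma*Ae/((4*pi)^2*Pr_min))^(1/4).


R^4 = 344425*996.01*93.307*5.5089 / ((4*pi)^2 * 2.2574e-11) = 4.946628e+19
R_max = 4.946628e+19^0.25 = 83864 m

83864 m


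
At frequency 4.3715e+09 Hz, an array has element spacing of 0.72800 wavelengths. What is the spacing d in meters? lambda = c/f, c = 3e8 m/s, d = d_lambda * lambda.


lambda = c / f = 3.0000e+08 / 4.3715e+09 = 0.06862633 m
d = 0.72800 * 0.06862633 = 0.04996 m

0.04996 m


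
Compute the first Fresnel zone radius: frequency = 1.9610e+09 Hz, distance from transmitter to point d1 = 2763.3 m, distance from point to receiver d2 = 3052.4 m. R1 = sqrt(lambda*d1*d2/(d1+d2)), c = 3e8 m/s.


lambda = c / f = 3.0000e+08 / 1.9610e+09 = 0.1529832 m
R1 = sqrt(0.1529832 * 2763.3 * 3052.4 / (2763.3 + 3052.4)) = 14.90 m

14.90 m


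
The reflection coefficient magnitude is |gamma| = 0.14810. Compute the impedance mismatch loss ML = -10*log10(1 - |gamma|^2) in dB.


ML = -10 * log10(1 - 0.14810^2) = -10 * log10(0.97806639) = 0.09632 dB

0.09632 dB


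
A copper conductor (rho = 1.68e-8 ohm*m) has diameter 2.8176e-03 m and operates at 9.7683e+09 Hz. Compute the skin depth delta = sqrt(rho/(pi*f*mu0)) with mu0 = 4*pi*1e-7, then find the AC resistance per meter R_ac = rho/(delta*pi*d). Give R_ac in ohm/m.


delta = sqrt(1.68e-8 / (pi * 9.7683e+09 * 4*pi*1e-7)) = 6.600324e-07 m
R_ac = 1.68e-8 / (6.600324e-07 * pi * 2.8176e-03) = 2.876 ohm/m

2.876 ohm/m


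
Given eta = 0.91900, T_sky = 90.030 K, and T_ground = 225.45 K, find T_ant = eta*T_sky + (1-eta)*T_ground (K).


T_ant = 0.91900 * 90.030 + (1 - 0.91900) * 225.45 = 101.0 K

101.0 K


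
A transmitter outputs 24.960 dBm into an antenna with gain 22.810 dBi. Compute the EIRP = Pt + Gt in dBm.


EIRP = Pt + Gt = 24.960 + 22.810 = 47.77 dBm

47.77 dBm


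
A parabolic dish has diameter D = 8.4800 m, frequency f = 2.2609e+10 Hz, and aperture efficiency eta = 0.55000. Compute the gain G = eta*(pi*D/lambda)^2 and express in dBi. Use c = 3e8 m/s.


lambda = c / f = 3.0000e+08 / 2.2609e+10 = 0.01326905 m
G_linear = 0.55000 * (pi * 8.4800 / 0.01326905)^2 = 2.217045e+06
G_dBi = 10 * log10(2.217045e+06) = 63.46 dBi

63.46 dBi


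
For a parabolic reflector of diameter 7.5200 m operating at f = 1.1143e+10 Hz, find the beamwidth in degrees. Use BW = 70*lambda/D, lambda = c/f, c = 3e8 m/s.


lambda = c / f = 3.0000e+08 / 1.1143e+10 = 0.02692273 m
BW = 70 * 0.02692273 / 7.5200 = 0.2506 deg

0.2506 deg


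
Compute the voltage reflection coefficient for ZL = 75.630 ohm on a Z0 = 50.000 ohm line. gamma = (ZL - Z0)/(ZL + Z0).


gamma = (75.630 - 50.000) / (75.630 + 50.000) = 0.2040

0.2040


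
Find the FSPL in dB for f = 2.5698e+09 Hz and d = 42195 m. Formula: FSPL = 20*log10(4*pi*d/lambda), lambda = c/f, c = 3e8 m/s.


lambda = c / f = 3.0000e+08 / 2.5698e+09 = 0.1167406 m
FSPL = 20 * log10(4*pi*42195/0.1167406) = 133.1 dB

133.1 dB


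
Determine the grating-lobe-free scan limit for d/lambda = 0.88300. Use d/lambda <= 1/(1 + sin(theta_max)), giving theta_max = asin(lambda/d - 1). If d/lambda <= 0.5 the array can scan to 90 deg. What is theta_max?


lambda/d - 1 = 1/0.88300 - 1 = 0.1325028
theta_max = asin(0.1325028) = 7.614 deg

7.614 deg


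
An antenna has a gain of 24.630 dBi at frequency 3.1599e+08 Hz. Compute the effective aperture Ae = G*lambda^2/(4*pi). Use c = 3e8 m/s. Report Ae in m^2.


lambda = c / f = 3.0000e+08 / 3.1599e+08 = 0.9493971 m
G_linear = 10^(24.630/10) = 290.4023
Ae = G_linear * lambda^2 / (4*pi) = 290.4023 * 0.9493971^2 / (4*pi) = 20.83 m^2

20.83 m^2


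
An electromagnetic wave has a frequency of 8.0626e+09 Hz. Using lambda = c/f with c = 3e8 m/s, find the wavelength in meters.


lambda = c / f = 3.0000e+08 / 8.0626e+09 = 0.03721 m

0.03721 m


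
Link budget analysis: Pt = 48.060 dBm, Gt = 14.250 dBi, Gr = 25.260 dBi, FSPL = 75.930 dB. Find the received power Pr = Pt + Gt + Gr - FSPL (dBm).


Pr = 48.060 + 14.250 + 25.260 - 75.930 = 11.64 dBm

11.64 dBm


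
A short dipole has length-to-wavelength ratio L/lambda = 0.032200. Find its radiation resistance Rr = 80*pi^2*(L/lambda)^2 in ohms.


Rr = 80 * pi^2 * (0.032200)^2 = 80 * 9.869604 * 1.036840e-03 = 0.8187 ohm

0.8187 ohm


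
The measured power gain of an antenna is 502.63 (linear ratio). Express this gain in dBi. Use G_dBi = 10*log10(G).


G_dBi = 10 * log10(502.63) = 27.01 dBi

27.01 dBi


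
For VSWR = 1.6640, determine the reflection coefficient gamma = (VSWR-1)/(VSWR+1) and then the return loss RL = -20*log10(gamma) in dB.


gamma = (1.6640 - 1) / (1.6640 + 1) = 0.2492492
RL = -20 * log10(0.2492492) = 12.07 dB

12.07 dB


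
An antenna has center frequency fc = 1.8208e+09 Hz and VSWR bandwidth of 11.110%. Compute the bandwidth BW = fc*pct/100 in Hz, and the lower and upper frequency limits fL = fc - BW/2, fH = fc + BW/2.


BW = 1.8208e+09 * 11.110/100 = 2.022909e+08 Hz
fL = 1.8208e+09 - 2.022909e+08/2 = 1.720e+09 Hz
fH = 1.8208e+09 + 2.022909e+08/2 = 1.922e+09 Hz

BW=2.023e+08 Hz, fL=1.720e+09 Hz, fH=1.922e+09 Hz


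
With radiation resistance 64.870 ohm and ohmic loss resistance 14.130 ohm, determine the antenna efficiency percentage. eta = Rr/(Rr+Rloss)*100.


eta = 64.870 / (64.870 + 14.130) * 100 = 82.11%

82.11%


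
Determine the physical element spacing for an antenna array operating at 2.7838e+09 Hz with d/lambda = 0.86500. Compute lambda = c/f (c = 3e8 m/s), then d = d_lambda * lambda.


lambda = c / f = 3.0000e+08 / 2.7838e+09 = 0.1077664 m
d = 0.86500 * 0.1077664 = 0.09322 m

0.09322 m


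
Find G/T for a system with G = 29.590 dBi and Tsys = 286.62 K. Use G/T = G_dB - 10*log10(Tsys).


G/T = 29.590 - 10*log10(286.62) = 29.590 - 24.57306 = 5.017 dB/K

5.017 dB/K


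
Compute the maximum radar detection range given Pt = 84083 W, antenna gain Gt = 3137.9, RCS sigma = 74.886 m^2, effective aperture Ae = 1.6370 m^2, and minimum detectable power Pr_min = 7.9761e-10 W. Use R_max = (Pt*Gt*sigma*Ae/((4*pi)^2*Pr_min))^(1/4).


R^4 = 84083*3137.9*74.886*1.6370 / ((4*pi)^2 * 7.9761e-10) = 2.567948e+17
R_max = 2.567948e+17^0.25 = 22511 m

22511 m


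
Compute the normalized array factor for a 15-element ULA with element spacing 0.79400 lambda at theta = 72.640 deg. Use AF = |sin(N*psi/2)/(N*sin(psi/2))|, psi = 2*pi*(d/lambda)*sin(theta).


psi = 2*pi*0.79400*sin(72.640 deg) = 4.761601 rad
AF = |sin(15*4.761601/2) / (15*sin(4.761601/2))| = 0.08843

0.08843


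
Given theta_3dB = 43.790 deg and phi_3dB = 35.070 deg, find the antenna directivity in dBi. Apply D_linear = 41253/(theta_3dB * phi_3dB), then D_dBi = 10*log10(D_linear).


D_linear = 41253 / (43.790 * 35.070) = 26.86240
D_dBi = 10 * log10(26.86240) = 14.29 dBi

14.29 dBi


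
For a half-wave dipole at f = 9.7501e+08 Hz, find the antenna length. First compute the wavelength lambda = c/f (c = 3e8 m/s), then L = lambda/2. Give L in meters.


lambda = c / f = 3.0000e+08 / 9.7501e+08 = 0.3076892 m
L = lambda / 2 = 0.3076892 / 2 = 0.1538 m

0.1538 m


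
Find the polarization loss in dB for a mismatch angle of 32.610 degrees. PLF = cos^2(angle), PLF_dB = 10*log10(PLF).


PLF_linear = cos^2(32.610 deg) = 0.7095676
PLF_dB = 10 * log10(0.7095676) = -1.490 dB

-1.490 dB


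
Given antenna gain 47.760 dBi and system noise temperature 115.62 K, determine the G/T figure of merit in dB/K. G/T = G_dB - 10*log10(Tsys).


G/T = 47.760 - 10*log10(115.62) = 47.760 - 20.63033 = 27.13 dB/K

27.13 dB/K


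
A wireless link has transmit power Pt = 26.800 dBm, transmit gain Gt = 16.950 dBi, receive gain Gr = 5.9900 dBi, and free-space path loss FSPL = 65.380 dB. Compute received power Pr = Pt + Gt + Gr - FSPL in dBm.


Pr = 26.800 + 16.950 + 5.9900 - 65.380 = -15.64 dBm

-15.64 dBm


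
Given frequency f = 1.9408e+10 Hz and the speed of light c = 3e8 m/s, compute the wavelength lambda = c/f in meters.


lambda = c / f = 3.0000e+08 / 1.9408e+10 = 0.01546 m

0.01546 m


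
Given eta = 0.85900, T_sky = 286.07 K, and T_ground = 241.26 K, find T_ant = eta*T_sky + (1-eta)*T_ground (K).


T_ant = 0.85900 * 286.07 + (1 - 0.85900) * 241.26 = 279.8 K

279.8 K


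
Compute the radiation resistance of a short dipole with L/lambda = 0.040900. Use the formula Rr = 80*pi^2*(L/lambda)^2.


Rr = 80 * pi^2 * (0.040900)^2 = 80 * 9.869604 * 1.672810e-03 = 1.321 ohm

1.321 ohm


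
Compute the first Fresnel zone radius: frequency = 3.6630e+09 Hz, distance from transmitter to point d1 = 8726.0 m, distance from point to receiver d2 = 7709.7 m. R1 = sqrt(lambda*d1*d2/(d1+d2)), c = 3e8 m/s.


lambda = c / f = 3.0000e+08 / 3.6630e+09 = 0.08190008 m
R1 = sqrt(0.08190008 * 8726.0 * 7709.7 / (8726.0 + 7709.7)) = 18.31 m

18.31 m


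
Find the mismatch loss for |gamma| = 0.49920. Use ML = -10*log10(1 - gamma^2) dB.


ML = -10 * log10(1 - 0.49920^2) = -10 * log10(0.75079936) = 1.245 dB

1.245 dB


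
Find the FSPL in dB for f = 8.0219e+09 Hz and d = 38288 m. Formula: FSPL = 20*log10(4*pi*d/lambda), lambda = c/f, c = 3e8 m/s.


lambda = c / f = 3.0000e+08 / 8.0219e+09 = 0.03739762 m
FSPL = 20 * log10(4*pi*38288/0.03739762) = 142.2 dB

142.2 dB


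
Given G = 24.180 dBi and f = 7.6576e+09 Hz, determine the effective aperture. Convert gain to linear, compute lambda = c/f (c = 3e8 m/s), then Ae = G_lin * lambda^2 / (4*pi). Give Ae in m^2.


lambda = c / f = 3.0000e+08 / 7.6576e+09 = 0.03917677 m
G_linear = 10^(24.180/10) = 261.8183
Ae = G_linear * lambda^2 / (4*pi) = 261.8183 * 0.03917677^2 / (4*pi) = 0.03198 m^2

0.03198 m^2


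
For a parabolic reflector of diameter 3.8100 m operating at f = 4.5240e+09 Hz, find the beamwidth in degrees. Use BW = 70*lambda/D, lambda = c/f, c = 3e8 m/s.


lambda = c / f = 3.0000e+08 / 4.5240e+09 = 0.06631300 m
BW = 70 * 0.06631300 / 3.8100 = 1.218 deg

1.218 deg


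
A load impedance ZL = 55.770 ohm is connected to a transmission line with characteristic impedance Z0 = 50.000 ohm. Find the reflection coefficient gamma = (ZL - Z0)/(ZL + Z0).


gamma = (55.770 - 50.000) / (55.770 + 50.000) = 0.05455

0.05455


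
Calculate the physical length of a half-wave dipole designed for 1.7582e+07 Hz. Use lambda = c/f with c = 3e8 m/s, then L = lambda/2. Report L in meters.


lambda = c / f = 3.0000e+08 / 1.7582e+07 = 17.06291 m
L = lambda / 2 = 17.06291 / 2 = 8.531 m

8.531 m


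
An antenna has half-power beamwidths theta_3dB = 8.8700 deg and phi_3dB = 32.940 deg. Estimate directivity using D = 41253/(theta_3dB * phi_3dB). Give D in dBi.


D_linear = 41253 / (8.8700 * 32.940) = 141.1914
D_dBi = 10 * log10(141.1914) = 21.50 dBi

21.50 dBi


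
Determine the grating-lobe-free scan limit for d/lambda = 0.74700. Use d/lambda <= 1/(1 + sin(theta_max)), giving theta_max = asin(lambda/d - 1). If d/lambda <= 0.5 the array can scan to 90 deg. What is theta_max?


lambda/d - 1 = 1/0.74700 - 1 = 0.3386881
theta_max = asin(0.3386881) = 19.80 deg

19.80 deg


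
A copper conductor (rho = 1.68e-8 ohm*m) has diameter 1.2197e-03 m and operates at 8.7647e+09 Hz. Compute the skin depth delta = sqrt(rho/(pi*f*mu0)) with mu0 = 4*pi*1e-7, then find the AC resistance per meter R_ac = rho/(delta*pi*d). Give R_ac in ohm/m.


delta = sqrt(1.68e-8 / (pi * 8.7647e+09 * 4*pi*1e-7)) = 6.967970e-07 m
R_ac = 1.68e-8 / (6.967970e-07 * pi * 1.2197e-03) = 6.292 ohm/m

6.292 ohm/m


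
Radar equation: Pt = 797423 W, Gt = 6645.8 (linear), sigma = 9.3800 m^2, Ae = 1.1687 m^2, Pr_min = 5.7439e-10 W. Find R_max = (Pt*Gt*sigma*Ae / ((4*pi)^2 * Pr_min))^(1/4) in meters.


R^4 = 797423*6645.8*9.3800*1.1687 / ((4*pi)^2 * 5.7439e-10) = 6.404944e+17
R_max = 6.404944e+17^0.25 = 28290 m

28290 m


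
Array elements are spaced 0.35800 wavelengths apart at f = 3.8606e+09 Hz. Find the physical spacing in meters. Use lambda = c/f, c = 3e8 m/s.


lambda = c / f = 3.0000e+08 / 3.8606e+09 = 0.07770813 m
d = 0.35800 * 0.07770813 = 0.02782 m

0.02782 m


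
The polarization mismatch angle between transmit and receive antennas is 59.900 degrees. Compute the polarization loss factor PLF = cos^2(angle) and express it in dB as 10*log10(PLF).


PLF_linear = cos^2(59.900 deg) = 0.2515130
PLF_dB = 10 * log10(0.2515130) = -5.994 dB

-5.994 dB


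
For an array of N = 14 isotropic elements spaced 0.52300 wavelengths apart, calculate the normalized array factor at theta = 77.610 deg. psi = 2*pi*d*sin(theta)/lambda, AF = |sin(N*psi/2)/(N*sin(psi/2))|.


psi = 2*pi*0.52300*sin(77.610 deg) = 3.209572 rad
AF = |sin(14*3.209572/2) / (14*sin(3.209572/2))| = 0.03274

0.03274


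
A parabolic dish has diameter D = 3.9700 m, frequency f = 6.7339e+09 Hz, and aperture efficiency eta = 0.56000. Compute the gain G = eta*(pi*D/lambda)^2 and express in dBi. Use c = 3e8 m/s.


lambda = c / f = 3.0000e+08 / 6.7339e+09 = 0.04455071 m
G_linear = 0.56000 * (pi * 3.9700 / 0.04455071)^2 = 43889.39
G_dBi = 10 * log10(43889.39) = 46.42 dBi

46.42 dBi


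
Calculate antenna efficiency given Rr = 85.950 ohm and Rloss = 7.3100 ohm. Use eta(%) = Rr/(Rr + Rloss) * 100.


eta = 85.950 / (85.950 + 7.3100) * 100 = 92.16%

92.16%


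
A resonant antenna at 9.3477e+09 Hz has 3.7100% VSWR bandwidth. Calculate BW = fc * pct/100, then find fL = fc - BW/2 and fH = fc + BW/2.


BW = 9.3477e+09 * 3.7100/100 = 3.467997e+08 Hz
fL = 9.3477e+09 - 3.467997e+08/2 = 9.174e+09 Hz
fH = 9.3477e+09 + 3.467997e+08/2 = 9.521e+09 Hz

BW=3.468e+08 Hz, fL=9.174e+09 Hz, fH=9.521e+09 Hz


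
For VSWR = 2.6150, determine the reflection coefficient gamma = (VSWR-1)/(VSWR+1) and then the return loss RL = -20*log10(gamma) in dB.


gamma = (2.6150 - 1) / (2.6150 + 1) = 0.4467497
RL = -20 * log10(0.4467497) = 6.999 dB

6.999 dB


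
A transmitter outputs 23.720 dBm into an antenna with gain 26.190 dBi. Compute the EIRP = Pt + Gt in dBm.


EIRP = Pt + Gt = 23.720 + 26.190 = 49.91 dBm

49.91 dBm


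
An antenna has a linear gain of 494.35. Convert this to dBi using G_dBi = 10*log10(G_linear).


G_dBi = 10 * log10(494.35) = 26.94 dBi

26.94 dBi


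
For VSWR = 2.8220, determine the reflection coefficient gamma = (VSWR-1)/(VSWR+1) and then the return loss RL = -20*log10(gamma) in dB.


gamma = (2.8220 - 1) / (2.8220 + 1) = 0.4767138
RL = -20 * log10(0.4767138) = 6.435 dB

6.435 dB


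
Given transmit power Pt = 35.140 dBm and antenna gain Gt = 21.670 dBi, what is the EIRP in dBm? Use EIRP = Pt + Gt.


EIRP = Pt + Gt = 35.140 + 21.670 = 56.81 dBm

56.81 dBm


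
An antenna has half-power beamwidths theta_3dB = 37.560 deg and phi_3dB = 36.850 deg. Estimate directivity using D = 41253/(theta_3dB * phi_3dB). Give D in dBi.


D_linear = 41253 / (37.560 * 36.850) = 29.80523
D_dBi = 10 * log10(29.80523) = 14.74 dBi

14.74 dBi


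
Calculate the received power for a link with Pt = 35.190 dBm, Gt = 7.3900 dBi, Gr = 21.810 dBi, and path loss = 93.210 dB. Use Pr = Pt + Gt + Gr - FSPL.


Pr = 35.190 + 7.3900 + 21.810 - 93.210 = -28.82 dBm

-28.82 dBm


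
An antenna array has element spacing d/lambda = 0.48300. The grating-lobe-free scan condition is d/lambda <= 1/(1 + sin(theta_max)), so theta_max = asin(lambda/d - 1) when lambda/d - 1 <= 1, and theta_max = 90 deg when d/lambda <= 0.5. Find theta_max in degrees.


lambda/d - 1 = 1/0.48300 - 1 = 1.070393 >= 1
d/lambda <= 0.5, so the array can scan to endfire without grating lobes: theta_max = 90 deg

90 deg


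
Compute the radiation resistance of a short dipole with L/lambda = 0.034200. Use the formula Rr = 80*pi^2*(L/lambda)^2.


Rr = 80 * pi^2 * (0.034200)^2 = 80 * 9.869604 * 1.169640e-03 = 0.9235 ohm

0.9235 ohm


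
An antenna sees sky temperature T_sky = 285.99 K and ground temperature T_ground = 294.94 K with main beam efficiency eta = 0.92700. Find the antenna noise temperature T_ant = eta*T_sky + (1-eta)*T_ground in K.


T_ant = 0.92700 * 285.99 + (1 - 0.92700) * 294.94 = 286.6 K

286.6 K


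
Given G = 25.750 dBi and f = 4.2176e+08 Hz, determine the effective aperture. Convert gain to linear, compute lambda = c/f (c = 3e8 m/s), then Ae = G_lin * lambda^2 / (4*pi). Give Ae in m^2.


lambda = c / f = 3.0000e+08 / 4.2176e+08 = 0.7113050 m
G_linear = 10^(25.750/10) = 375.8374
Ae = G_linear * lambda^2 / (4*pi) = 375.8374 * 0.7113050^2 / (4*pi) = 15.13 m^2

15.13 m^2


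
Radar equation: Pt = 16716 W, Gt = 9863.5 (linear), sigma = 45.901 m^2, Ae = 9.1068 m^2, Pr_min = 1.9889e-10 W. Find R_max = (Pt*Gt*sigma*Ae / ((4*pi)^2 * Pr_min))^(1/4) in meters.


R^4 = 16716*9863.5*45.901*9.1068 / ((4*pi)^2 * 1.9889e-10) = 2.194415e+18
R_max = 2.194415e+18^0.25 = 38488 m

38488 m


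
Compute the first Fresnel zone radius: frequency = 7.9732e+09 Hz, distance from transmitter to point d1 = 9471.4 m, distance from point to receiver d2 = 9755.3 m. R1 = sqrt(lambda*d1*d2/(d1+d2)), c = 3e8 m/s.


lambda = c / f = 3.0000e+08 / 7.9732e+09 = 0.03762605 m
R1 = sqrt(0.03762605 * 9471.4 * 9755.3 / (9471.4 + 9755.3)) = 13.45 m

13.45 m


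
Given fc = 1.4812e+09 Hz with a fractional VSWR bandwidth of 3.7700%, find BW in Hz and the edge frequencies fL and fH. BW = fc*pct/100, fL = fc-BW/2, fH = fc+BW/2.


BW = 1.4812e+09 * 3.7700/100 = 5.584124e+07 Hz
fL = 1.4812e+09 - 5.584124e+07/2 = 1.453e+09 Hz
fH = 1.4812e+09 + 5.584124e+07/2 = 1.509e+09 Hz

BW=5.584e+07 Hz, fL=1.453e+09 Hz, fH=1.509e+09 Hz


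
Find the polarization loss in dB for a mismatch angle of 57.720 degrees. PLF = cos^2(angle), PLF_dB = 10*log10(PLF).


PLF_linear = cos^2(57.720 deg) = 0.2852172
PLF_dB = 10 * log10(0.2852172) = -5.448 dB

-5.448 dB


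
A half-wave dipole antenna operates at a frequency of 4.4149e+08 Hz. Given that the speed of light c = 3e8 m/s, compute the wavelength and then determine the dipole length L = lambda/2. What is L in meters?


lambda = c / f = 3.0000e+08 / 4.4149e+08 = 0.6795171 m
L = lambda / 2 = 0.6795171 / 2 = 0.3398 m

0.3398 m


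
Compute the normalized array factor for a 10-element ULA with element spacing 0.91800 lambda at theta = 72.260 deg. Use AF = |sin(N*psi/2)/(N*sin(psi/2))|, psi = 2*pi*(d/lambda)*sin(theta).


psi = 2*pi*0.91800*sin(72.260 deg) = 5.493692 rad
AF = |sin(10*5.493692/2) / (10*sin(5.493692/2))| = 0.1876

0.1876


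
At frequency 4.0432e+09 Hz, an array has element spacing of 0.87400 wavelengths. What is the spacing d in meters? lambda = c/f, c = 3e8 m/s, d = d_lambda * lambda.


lambda = c / f = 3.0000e+08 / 4.0432e+09 = 0.07419865 m
d = 0.87400 * 0.07419865 = 0.06485 m

0.06485 m


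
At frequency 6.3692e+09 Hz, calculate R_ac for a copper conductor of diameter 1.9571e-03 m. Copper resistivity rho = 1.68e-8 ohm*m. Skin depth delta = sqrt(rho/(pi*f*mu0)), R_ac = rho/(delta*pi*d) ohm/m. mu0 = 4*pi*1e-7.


delta = sqrt(1.68e-8 / (pi * 6.3692e+09 * 4*pi*1e-7)) = 8.173957e-07 m
R_ac = 1.68e-8 / (8.173957e-07 * pi * 1.9571e-03) = 3.343 ohm/m

3.343 ohm/m


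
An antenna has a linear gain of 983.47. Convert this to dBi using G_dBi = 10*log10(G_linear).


G_dBi = 10 * log10(983.47) = 29.93 dBi

29.93 dBi


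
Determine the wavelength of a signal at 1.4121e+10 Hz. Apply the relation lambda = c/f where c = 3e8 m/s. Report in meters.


lambda = c / f = 3.0000e+08 / 1.4121e+10 = 0.02124 m

0.02124 m


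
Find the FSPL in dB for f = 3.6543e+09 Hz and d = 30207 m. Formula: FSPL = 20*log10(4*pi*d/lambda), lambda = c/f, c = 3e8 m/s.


lambda = c / f = 3.0000e+08 / 3.6543e+09 = 0.08209507 m
FSPL = 20 * log10(4*pi*30207/0.08209507) = 133.3 dB

133.3 dB


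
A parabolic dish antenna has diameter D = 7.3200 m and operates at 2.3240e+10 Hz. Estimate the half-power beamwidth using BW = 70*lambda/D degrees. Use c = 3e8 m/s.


lambda = c / f = 3.0000e+08 / 2.3240e+10 = 0.01290878 m
BW = 70 * 0.01290878 / 7.3200 = 0.1234 deg

0.1234 deg


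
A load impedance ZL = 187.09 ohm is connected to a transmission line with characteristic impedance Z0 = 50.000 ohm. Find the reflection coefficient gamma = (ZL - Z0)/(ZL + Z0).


gamma = (187.09 - 50.000) / (187.09 + 50.000) = 0.5782

0.5782


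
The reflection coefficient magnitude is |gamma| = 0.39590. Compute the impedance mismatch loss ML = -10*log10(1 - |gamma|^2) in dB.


ML = -10 * log10(1 - 0.39590^2) = -10 * log10(0.84326319) = 0.7404 dB

0.7404 dB


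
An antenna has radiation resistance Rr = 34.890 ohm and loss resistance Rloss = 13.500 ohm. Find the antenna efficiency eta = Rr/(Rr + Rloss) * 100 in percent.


eta = 34.890 / (34.890 + 13.500) * 100 = 72.10%

72.10%


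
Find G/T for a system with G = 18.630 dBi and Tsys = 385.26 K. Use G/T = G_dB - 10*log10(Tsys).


G/T = 18.630 - 10*log10(385.26) = 18.630 - 25.85754 = -7.228 dB/K

-7.228 dB/K


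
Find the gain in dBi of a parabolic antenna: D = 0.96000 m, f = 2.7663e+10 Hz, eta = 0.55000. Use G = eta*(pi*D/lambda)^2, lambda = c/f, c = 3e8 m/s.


lambda = c / f = 3.0000e+08 / 2.7663e+10 = 0.01084481 m
G_linear = 0.55000 * (pi * 0.96000 / 0.01084481)^2 = 42536.43
G_dBi = 10 * log10(42536.43) = 46.29 dBi

46.29 dBi


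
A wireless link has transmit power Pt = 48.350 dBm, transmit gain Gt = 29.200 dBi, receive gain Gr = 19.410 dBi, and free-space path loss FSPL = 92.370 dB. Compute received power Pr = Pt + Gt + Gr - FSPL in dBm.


Pr = 48.350 + 29.200 + 19.410 - 92.370 = 4.59 dBm

4.59 dBm


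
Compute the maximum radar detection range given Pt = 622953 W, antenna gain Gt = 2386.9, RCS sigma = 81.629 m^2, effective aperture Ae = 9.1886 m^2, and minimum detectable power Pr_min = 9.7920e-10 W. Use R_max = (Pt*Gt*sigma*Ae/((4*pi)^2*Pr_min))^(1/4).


R^4 = 622953*2386.9*81.629*9.1886 / ((4*pi)^2 * 9.7920e-10) = 7.212606e+18
R_max = 7.212606e+18^0.25 = 51823 m

51823 m


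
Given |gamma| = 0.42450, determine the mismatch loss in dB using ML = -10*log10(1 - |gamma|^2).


ML = -10 * log10(1 - 0.42450^2) = -10 * log10(0.81979975) = 0.8629 dB

0.8629 dB


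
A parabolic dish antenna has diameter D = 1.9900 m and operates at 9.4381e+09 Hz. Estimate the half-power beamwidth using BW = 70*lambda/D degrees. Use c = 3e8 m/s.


lambda = c / f = 3.0000e+08 / 9.4381e+09 = 0.03178606 m
BW = 70 * 0.03178606 / 1.9900 = 1.118 deg

1.118 deg


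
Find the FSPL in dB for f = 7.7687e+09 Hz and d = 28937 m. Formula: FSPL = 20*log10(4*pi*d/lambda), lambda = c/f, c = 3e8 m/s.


lambda = c / f = 3.0000e+08 / 7.7687e+09 = 0.03861650 m
FSPL = 20 * log10(4*pi*28937/0.03861650) = 139.5 dB

139.5 dB


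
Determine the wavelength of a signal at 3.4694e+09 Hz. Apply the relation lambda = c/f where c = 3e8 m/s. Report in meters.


lambda = c / f = 3.0000e+08 / 3.4694e+09 = 0.08647 m

0.08647 m


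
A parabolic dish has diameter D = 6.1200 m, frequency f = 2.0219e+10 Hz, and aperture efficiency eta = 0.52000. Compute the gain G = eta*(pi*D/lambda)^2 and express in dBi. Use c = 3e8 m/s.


lambda = c / f = 3.0000e+08 / 2.0219e+10 = 0.01483753 m
G_linear = 0.52000 * (pi * 6.1200 / 0.01483753)^2 = 873137.6
G_dBi = 10 * log10(873137.6) = 59.41 dBi

59.41 dBi


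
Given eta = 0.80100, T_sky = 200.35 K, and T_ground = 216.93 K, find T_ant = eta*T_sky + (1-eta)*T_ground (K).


T_ant = 0.80100 * 200.35 + (1 - 0.80100) * 216.93 = 203.6 K

203.6 K


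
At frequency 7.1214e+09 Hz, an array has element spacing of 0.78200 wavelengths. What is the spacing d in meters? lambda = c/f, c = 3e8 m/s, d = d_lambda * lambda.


lambda = c / f = 3.0000e+08 / 7.1214e+09 = 0.04212655 m
d = 0.78200 * 0.04212655 = 0.03294 m

0.03294 m


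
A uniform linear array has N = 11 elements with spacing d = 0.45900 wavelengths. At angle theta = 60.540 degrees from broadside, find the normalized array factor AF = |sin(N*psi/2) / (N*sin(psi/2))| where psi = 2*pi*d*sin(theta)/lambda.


psi = 2*pi*0.45900*sin(60.540 deg) = 2.511081 rad
AF = |sin(11*2.511081/2) / (11*sin(2.511081/2))| = 0.09058

0.09058


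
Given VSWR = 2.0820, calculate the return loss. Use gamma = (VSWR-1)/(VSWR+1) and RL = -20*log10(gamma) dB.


gamma = (2.0820 - 1) / (2.0820 + 1) = 0.3510707
RL = -20 * log10(0.3510707) = 9.092 dB

9.092 dB


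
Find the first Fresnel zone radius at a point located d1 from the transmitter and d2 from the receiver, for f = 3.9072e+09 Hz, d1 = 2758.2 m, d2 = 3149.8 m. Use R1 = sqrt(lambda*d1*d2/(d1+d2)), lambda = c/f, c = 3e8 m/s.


lambda = c / f = 3.0000e+08 / 3.9072e+09 = 0.07678133 m
R1 = sqrt(0.07678133 * 2758.2 * 3149.8 / (2758.2 + 3149.8)) = 10.63 m

10.63 m


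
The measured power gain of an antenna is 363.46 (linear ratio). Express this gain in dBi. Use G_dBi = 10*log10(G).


G_dBi = 10 * log10(363.46) = 25.60 dBi

25.60 dBi


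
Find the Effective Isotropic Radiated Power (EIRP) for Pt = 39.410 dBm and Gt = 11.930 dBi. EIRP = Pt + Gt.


EIRP = Pt + Gt = 39.410 + 11.930 = 51.34 dBm

51.34 dBm


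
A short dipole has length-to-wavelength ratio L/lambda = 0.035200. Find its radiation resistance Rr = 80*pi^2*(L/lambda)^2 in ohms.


Rr = 80 * pi^2 * (0.035200)^2 = 80 * 9.869604 * 1.239040e-03 = 0.9783 ohm

0.9783 ohm


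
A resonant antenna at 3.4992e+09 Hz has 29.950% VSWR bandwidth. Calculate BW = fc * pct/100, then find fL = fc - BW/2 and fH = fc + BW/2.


BW = 3.4992e+09 * 29.950/100 = 1.048010e+09 Hz
fL = 3.4992e+09 - 1.048010e+09/2 = 2.975e+09 Hz
fH = 3.4992e+09 + 1.048010e+09/2 = 4.023e+09 Hz

BW=1.048e+09 Hz, fL=2.975e+09 Hz, fH=4.023e+09 Hz


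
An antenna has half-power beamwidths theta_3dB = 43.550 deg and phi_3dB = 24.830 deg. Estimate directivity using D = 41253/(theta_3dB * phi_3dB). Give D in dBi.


D_linear = 41253 / (43.550 * 24.830) = 38.14966
D_dBi = 10 * log10(38.14966) = 15.81 dBi

15.81 dBi


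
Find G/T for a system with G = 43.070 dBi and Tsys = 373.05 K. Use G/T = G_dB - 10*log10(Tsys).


G/T = 43.070 - 10*log10(373.05) = 43.070 - 25.71767 = 17.35 dB/K

17.35 dB/K


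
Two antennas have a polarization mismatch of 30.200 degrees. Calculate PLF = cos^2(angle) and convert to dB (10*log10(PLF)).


PLF_linear = cos^2(30.200 deg) = 0.7469709
PLF_dB = 10 * log10(0.7469709) = -1.267 dB

-1.267 dB


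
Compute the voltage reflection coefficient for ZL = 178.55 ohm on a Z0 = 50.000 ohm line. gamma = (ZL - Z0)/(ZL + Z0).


gamma = (178.55 - 50.000) / (178.55 + 50.000) = 0.5625

0.5625


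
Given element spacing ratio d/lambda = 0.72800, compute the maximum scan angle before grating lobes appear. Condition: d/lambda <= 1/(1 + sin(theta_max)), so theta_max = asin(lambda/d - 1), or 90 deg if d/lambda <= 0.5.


lambda/d - 1 = 1/0.72800 - 1 = 0.3736264
theta_max = asin(0.3736264) = 21.94 deg

21.94 deg


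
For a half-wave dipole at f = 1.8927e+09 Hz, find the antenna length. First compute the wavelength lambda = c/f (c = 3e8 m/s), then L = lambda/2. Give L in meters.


lambda = c / f = 3.0000e+08 / 1.8927e+09 = 0.1585037 m
L = lambda / 2 = 0.1585037 / 2 = 0.07925 m

0.07925 m


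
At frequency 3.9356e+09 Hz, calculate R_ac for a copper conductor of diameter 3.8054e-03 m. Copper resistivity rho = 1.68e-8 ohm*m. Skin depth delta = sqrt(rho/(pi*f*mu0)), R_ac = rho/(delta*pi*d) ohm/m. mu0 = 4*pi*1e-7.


delta = sqrt(1.68e-8 / (pi * 3.9356e+09 * 4*pi*1e-7)) = 1.039847e-06 m
R_ac = 1.68e-8 / (1.039847e-06 * pi * 3.8054e-03) = 1.351 ohm/m

1.351 ohm/m


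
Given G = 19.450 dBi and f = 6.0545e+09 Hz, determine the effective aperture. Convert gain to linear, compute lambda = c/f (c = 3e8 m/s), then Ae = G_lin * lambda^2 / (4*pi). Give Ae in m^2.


lambda = c / f = 3.0000e+08 / 6.0545e+09 = 0.04954992 m
G_linear = 10^(19.450/10) = 88.10489
Ae = G_linear * lambda^2 / (4*pi) = 88.10489 * 0.04954992^2 / (4*pi) = 0.01721 m^2

0.01721 m^2


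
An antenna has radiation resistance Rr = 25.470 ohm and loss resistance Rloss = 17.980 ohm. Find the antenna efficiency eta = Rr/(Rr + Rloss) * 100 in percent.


eta = 25.470 / (25.470 + 17.980) * 100 = 58.62%

58.62%


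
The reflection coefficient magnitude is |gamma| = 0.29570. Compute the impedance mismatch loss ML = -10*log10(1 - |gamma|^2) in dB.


ML = -10 * log10(1 - 0.29570^2) = -10 * log10(0.91256151) = 0.3974 dB

0.3974 dB


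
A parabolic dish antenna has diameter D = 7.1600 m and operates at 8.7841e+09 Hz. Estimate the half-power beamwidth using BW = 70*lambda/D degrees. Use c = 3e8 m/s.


lambda = c / f = 3.0000e+08 / 8.7841e+09 = 0.03415262 m
BW = 70 * 0.03415262 / 7.1600 = 0.3339 deg

0.3339 deg


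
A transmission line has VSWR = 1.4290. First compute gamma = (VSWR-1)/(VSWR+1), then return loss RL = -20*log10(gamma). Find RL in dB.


gamma = (1.4290 - 1) / (1.4290 + 1) = 0.1766159
RL = -20 * log10(0.1766159) = 15.06 dB

15.06 dB
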